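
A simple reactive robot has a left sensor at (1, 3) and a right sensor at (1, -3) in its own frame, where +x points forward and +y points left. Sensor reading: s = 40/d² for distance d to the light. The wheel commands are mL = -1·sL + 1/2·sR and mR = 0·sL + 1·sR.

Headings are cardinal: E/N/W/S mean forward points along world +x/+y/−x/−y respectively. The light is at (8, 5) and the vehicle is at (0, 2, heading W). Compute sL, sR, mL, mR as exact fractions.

40/117 40/81 -100/1053 40/81

left sensor world pos  = (-1, -1); dL² = 117
right sensor world pos = (-1, 5); dR² = 81
sL = 40/117 = 40/117
sR = 40/81 = 40/81
mL = -1·sL + 1/2·sR = -100/1053
mR = 0·sL + 1·sR = 40/81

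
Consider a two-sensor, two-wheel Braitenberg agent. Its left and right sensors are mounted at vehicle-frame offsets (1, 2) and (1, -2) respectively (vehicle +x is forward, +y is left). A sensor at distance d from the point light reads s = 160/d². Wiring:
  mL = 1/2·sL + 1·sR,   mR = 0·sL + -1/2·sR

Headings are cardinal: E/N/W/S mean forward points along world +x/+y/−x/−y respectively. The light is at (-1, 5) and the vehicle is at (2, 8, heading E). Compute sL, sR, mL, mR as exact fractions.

160/41 160/17 7920/697 -80/17

left sensor world pos  = (3, 10); dL² = 41
right sensor world pos = (3, 6); dR² = 17
sL = 160/41 = 160/41
sR = 160/17 = 160/17
mL = 1/2·sL + 1·sR = 7920/697
mR = 0·sL + -1/2·sR = -80/17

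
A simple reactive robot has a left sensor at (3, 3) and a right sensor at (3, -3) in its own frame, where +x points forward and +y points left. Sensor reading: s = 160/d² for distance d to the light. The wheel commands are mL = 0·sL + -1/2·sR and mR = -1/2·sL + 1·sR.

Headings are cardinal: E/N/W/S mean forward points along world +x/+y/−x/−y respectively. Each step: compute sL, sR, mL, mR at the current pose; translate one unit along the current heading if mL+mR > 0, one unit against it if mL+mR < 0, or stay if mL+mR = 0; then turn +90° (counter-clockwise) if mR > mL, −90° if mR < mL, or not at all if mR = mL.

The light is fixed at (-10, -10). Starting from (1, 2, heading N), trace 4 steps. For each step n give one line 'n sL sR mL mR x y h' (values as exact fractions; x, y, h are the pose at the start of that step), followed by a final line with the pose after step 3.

n=0: pose=(1,2,N); sL=160/289, sR=160/421; mL=-80/421, mR=12560/121669; mL+mR=-10560/121669 → advance -1; mR−mL=35680/121669 → turn +1·90°
n=1: pose=(1,1,W); sL=5/4, sR=8/13; mL=-4/13, mR=-1/104; mL+mR=-33/104 → advance -1; mR−mL=31/104 → turn +1·90°
n=2: pose=(2,1,S); sL=160/289, sR=32/29; mL=-16/29, mR=6928/8381; mL+mR=2304/8381 → advance +1; mR−mL=11552/8381 → turn +1·90°
n=3: pose=(2,0,E); sL=80/197, sR=80/137; mL=-40/137, mR=10280/26989; mL+mR=2400/26989 → advance +1; mR−mL=18160/26989 → turn +1·90°

0 160/289 160/421 -80/421 12560/121669 1 2 N
1 5/4 8/13 -4/13 -1/104 1 1 W
2 160/289 32/29 -16/29 6928/8381 2 1 S
3 80/197 80/137 -40/137 10280/26989 2 0 E
final 3 0 N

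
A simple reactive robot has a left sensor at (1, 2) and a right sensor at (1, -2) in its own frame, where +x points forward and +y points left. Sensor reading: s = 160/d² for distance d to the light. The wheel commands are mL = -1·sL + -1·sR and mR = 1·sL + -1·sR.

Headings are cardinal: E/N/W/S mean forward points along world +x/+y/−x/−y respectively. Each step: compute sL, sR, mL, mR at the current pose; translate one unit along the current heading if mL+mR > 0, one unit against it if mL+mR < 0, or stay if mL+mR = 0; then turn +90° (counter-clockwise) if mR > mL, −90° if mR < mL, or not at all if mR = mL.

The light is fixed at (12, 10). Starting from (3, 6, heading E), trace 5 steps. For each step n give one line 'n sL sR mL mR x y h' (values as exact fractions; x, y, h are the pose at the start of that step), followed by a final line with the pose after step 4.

0 40/17 8/5 -336/85 64/85 3 6 E
1 160/153 160/73 -36160/11169 -12800/11169 2 6 N
2 16/17 16/13 -480/221 -64/221 2 5 W
3 32/17 160/157 -7744/2669 2304/2669 3 5 S
4 40/17 8/5 -336/85 64/85 3 6 E
final 2 6 N

n=0: pose=(3,6,E); sL=40/17, sR=8/5; mL=-336/85, mR=64/85; mL+mR=-16/5 → advance -1; mR−mL=80/17 → turn +1·90°
n=1: pose=(2,6,N); sL=160/153, sR=160/73; mL=-36160/11169, mR=-12800/11169; mL+mR=-320/73 → advance -1; mR−mL=320/153 → turn +1·90°
n=2: pose=(2,5,W); sL=16/17, sR=16/13; mL=-480/221, mR=-64/221; mL+mR=-32/13 → advance -1; mR−mL=32/17 → turn +1·90°
n=3: pose=(3,5,S); sL=32/17, sR=160/157; mL=-7744/2669, mR=2304/2669; mL+mR=-320/157 → advance -1; mR−mL=64/17 → turn +1·90°
n=4: pose=(3,6,E); sL=40/17, sR=8/5; mL=-336/85, mR=64/85; mL+mR=-16/5 → advance -1; mR−mL=80/17 → turn +1·90°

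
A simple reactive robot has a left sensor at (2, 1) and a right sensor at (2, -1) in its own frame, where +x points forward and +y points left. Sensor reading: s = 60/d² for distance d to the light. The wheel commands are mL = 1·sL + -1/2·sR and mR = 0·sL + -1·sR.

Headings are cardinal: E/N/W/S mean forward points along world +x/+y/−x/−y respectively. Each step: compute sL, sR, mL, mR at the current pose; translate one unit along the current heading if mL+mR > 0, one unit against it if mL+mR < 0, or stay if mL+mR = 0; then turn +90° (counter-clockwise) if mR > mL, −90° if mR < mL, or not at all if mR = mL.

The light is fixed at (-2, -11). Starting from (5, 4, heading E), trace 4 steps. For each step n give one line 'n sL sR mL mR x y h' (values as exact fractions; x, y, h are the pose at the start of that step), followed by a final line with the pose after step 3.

0 60/337 60/277 6510/93349 -60/277 5 4 E
1 30/109 30/97 1275/10573 -30/97 4 4 S
2 60/241 12/61 2214/14701 -12/61 4 5 W
3 1/6 15/97 26/291 -15/97 5 5 N
final 5 4 E

n=0: pose=(5,4,E); sL=60/337, sR=60/277; mL=6510/93349, mR=-60/277; mL+mR=-13710/93349 → advance -1; mR−mL=-26730/93349 → turn -1·90°
n=1: pose=(4,4,S); sL=30/109, sR=30/97; mL=1275/10573, mR=-30/97; mL+mR=-1995/10573 → advance -1; mR−mL=-4545/10573 → turn -1·90°
n=2: pose=(4,5,W); sL=60/241, sR=12/61; mL=2214/14701, mR=-12/61; mL+mR=-678/14701 → advance -1; mR−mL=-5106/14701 → turn -1·90°
n=3: pose=(5,5,N); sL=1/6, sR=15/97; mL=26/291, mR=-15/97; mL+mR=-19/291 → advance -1; mR−mL=-71/291 → turn -1·90°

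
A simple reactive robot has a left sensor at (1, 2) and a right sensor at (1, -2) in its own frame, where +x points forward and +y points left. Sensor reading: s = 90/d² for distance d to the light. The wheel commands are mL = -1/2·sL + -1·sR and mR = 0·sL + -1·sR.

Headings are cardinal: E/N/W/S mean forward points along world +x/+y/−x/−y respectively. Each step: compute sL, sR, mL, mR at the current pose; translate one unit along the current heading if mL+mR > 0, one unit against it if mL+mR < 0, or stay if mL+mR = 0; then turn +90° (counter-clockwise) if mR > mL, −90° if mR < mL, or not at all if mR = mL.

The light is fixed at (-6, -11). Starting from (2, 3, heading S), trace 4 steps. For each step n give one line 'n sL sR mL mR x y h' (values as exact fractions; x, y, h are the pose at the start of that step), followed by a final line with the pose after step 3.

n=0: pose=(2,3,S); sL=90/269, sR=18/41; mL=-6687/11029, mR=-18/41; mL+mR=-11529/11029 → advance -1; mR−mL=45/269 → turn +1·90°
n=1: pose=(2,4,E); sL=9/37, sR=9/25; mL=-891/1850, mR=-9/25; mL+mR=-1557/1850 → advance -1; mR−mL=9/74 → turn +1·90°
n=2: pose=(1,4,N); sL=90/281, sR=90/337; mL=-40455/94697, mR=-90/337; mL+mR=-65745/94697 → advance -1; mR−mL=45/281 → turn +1·90°
n=3: pose=(1,3,W); sL=1/2, sR=45/146; mL=-163/292, mR=-45/146; mL+mR=-253/292 → advance -1; mR−mL=1/4 → turn +1·90°

0 90/269 18/41 -6687/11029 -18/41 2 3 S
1 9/37 9/25 -891/1850 -9/25 2 4 E
2 90/281 90/337 -40455/94697 -90/337 1 4 N
3 1/2 45/146 -163/292 -45/146 1 3 W
final 2 3 S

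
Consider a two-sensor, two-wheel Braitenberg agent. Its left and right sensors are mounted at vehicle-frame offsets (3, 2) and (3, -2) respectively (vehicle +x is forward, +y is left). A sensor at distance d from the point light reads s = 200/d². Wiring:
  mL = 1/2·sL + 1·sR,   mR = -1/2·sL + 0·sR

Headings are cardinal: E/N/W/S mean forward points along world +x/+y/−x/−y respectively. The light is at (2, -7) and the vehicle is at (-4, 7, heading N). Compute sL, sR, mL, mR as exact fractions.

200/353 40/61 20220/21533 -100/353

left sensor world pos  = (-6, 10); dL² = 353
right sensor world pos = (-2, 10); dR² = 305
sL = 200/353 = 200/353
sR = 200/305 = 40/61
mL = 1/2·sL + 1·sR = 20220/21533
mR = -1/2·sL + 0·sR = -100/353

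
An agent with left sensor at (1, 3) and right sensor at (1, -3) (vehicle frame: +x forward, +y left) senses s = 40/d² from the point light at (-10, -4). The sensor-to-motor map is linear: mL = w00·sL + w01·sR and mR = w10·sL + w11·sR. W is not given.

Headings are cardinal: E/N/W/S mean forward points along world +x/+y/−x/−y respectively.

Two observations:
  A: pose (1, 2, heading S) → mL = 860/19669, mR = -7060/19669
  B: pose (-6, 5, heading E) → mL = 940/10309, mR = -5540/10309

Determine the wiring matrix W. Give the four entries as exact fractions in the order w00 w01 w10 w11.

obs A: pose=(1,2,S) → sL=40/221, sR=40/89, mL=860/19669, mR=-7060/19669
obs B: pose=(-6,5,E) → sL=40/169, sR=40/61, mL=940/10309, mR=-5540/10309
sensor matrix S = [[40/221, 40/89], [40/169, 40/61]]; det S = 192000/15597517
solve [mL_A; mL_B] = S·[w00; w01] and [mR_A; mR_B] = S·[w10; w11]:
  w00 = -1, w01 = 1/2, w10 = 1/2, w11 = -1

-1 1/2 1/2 -1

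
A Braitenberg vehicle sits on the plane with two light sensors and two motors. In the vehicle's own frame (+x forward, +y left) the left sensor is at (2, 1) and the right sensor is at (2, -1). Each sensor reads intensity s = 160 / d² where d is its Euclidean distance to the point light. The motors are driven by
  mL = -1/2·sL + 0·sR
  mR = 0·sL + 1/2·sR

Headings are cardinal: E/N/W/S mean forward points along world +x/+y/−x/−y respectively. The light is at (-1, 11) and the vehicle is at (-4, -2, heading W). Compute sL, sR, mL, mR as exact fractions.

left sensor world pos  = (-6, -3); dL² = 221
right sensor world pos = (-6, -1); dR² = 169
sL = 160/221 = 160/221
sR = 160/169 = 160/169
mL = -1/2·sL + 0·sR = -80/221
mR = 0·sL + 1/2·sR = 80/169

160/221 160/169 -80/221 80/169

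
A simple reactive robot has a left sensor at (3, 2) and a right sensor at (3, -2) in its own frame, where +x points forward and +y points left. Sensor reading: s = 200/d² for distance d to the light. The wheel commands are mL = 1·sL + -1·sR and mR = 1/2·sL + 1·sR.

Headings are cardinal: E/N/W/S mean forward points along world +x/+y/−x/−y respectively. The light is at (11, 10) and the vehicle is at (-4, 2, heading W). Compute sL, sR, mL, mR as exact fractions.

left sensor world pos  = (-7, 0); dL² = 424
right sensor world pos = (-7, 4); dR² = 360
sL = 200/424 = 25/53
sR = 200/360 = 5/9
mL = 1·sL + -1·sR = -40/477
mR = 1/2·sL + 1·sR = 755/954

25/53 5/9 -40/477 755/954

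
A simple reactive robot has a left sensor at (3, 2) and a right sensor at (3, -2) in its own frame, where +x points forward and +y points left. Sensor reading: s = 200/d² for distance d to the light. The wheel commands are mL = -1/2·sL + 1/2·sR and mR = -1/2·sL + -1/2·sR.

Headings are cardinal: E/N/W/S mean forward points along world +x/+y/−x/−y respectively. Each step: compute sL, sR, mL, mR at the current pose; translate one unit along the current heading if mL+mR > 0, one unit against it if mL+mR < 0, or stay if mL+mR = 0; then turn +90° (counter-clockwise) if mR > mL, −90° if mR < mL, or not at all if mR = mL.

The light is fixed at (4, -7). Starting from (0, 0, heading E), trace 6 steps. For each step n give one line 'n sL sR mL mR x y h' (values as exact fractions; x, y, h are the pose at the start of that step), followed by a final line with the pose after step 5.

0 100/41 100/13 1400/533 -2700/533 0 0 E
1 8 40/13 -32/13 -72/13 -1 0 S
2 2 50/41 -16/41 -66/41 -1 1 W
3 200/157 8/5 128/785 -1128/785 0 1 N
4 100/41 100/13 1400/533 -2700/533 0 0 E
5 8 40/13 -32/13 -72/13 -1 0 S
final -1 1 W

n=0: pose=(0,0,E); sL=100/41, sR=100/13; mL=1400/533, mR=-2700/533; mL+mR=-100/41 → advance -1; mR−mL=-100/13 → turn -1·90°
n=1: pose=(-1,0,S); sL=8, sR=40/13; mL=-32/13, mR=-72/13; mL+mR=-8 → advance -1; mR−mL=-40/13 → turn -1·90°
n=2: pose=(-1,1,W); sL=2, sR=50/41; mL=-16/41, mR=-66/41; mL+mR=-2 → advance -1; mR−mL=-50/41 → turn -1·90°
n=3: pose=(0,1,N); sL=200/157, sR=8/5; mL=128/785, mR=-1128/785; mL+mR=-200/157 → advance -1; mR−mL=-8/5 → turn -1·90°
n=4: pose=(0,0,E); sL=100/41, sR=100/13; mL=1400/533, mR=-2700/533; mL+mR=-100/41 → advance -1; mR−mL=-100/13 → turn -1·90°
n=5: pose=(-1,0,S); sL=8, sR=40/13; mL=-32/13, mR=-72/13; mL+mR=-8 → advance -1; mR−mL=-40/13 → turn -1·90°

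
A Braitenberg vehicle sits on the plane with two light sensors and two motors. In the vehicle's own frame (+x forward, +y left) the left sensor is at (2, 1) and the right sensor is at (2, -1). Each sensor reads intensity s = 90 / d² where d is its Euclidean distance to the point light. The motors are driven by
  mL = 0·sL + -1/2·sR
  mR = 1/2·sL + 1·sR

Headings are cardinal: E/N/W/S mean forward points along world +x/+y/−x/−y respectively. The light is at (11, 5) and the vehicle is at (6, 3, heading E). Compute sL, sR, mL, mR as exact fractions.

left sensor world pos  = (8, 4); dL² = 10
right sensor world pos = (8, 2); dR² = 18
sL = 90/10 = 9
sR = 90/18 = 5
mL = 0·sL + -1/2·sR = -5/2
mR = 1/2·sL + 1·sR = 19/2

9 5 -5/2 19/2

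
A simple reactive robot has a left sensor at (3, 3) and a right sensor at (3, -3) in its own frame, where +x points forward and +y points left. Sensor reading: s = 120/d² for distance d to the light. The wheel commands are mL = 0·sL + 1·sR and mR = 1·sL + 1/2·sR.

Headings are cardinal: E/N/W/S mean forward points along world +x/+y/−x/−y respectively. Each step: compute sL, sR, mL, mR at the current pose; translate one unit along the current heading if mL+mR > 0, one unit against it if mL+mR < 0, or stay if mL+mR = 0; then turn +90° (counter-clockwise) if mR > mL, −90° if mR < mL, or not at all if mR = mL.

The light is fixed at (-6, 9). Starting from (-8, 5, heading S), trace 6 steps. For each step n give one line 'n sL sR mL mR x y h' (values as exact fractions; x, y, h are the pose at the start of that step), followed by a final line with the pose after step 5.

n=0: pose=(-8,5,S); sL=12/5, sR=60/37; mL=60/37, mR=594/185; mL+mR=894/185 → advance +1; mR−mL=294/185 → turn +1·90°
n=1: pose=(-8,4,E); sL=24, sR=24/13; mL=24/13, mR=324/13; mL+mR=348/13 → advance +1; mR−mL=300/13 → turn +1·90°
n=2: pose=(-7,4,N); sL=6, sR=15; mL=15, mR=27/2; mL+mR=57/2 → advance +1; mR−mL=-3/2 → turn -1·90°
n=3: pose=(-7,5,E); sL=24, sR=120/53; mL=120/53, mR=1332/53; mL+mR=1452/53 → advance +1; mR−mL=1212/53 → turn +1·90°
n=4: pose=(-6,5,N); sL=12, sR=12; mL=12, mR=18; mL+mR=30 → advance +1; mR−mL=6 → turn +1·90°
n=5: pose=(-6,6,W); sL=8/3, sR=40/3; mL=40/3, mR=28/3; mL+mR=68/3 → advance +1; mR−mL=-4 → turn -1·90°

0 12/5 60/37 60/37 594/185 -8 5 S
1 24 24/13 24/13 324/13 -8 4 E
2 6 15 15 27/2 -7 4 N
3 24 120/53 120/53 1332/53 -7 5 E
4 12 12 12 18 -6 5 N
5 8/3 40/3 40/3 28/3 -6 6 W
final -7 6 N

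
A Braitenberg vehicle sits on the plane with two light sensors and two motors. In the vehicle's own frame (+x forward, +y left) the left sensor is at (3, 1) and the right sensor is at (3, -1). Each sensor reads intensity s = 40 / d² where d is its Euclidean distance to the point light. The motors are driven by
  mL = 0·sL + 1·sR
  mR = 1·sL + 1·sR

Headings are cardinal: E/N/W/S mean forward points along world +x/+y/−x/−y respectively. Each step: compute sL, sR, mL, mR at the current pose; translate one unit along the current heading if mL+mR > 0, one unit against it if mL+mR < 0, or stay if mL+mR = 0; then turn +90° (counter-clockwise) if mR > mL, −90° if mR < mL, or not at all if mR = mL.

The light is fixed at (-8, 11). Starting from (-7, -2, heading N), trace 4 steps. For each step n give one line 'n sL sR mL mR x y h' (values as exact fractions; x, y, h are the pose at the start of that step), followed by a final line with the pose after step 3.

0 2/5 5/13 5/13 51/65 -7 -2 N
1 40/173 8/25 8/25 2384/4325 -7 -1 W
2 20/113 20/113 20/113 40/113 -8 -1 S
3 40/153 8/41 8/41 2864/6273 -8 -2 E
final -7 -2 N

n=0: pose=(-7,-2,N); sL=2/5, sR=5/13; mL=5/13, mR=51/65; mL+mR=76/65 → advance +1; mR−mL=2/5 → turn +1·90°
n=1: pose=(-7,-1,W); sL=40/173, sR=8/25; mL=8/25, mR=2384/4325; mL+mR=3768/4325 → advance +1; mR−mL=40/173 → turn +1·90°
n=2: pose=(-8,-1,S); sL=20/113, sR=20/113; mL=20/113, mR=40/113; mL+mR=60/113 → advance +1; mR−mL=20/113 → turn +1·90°
n=3: pose=(-8,-2,E); sL=40/153, sR=8/41; mL=8/41, mR=2864/6273; mL+mR=4088/6273 → advance +1; mR−mL=40/153 → turn +1·90°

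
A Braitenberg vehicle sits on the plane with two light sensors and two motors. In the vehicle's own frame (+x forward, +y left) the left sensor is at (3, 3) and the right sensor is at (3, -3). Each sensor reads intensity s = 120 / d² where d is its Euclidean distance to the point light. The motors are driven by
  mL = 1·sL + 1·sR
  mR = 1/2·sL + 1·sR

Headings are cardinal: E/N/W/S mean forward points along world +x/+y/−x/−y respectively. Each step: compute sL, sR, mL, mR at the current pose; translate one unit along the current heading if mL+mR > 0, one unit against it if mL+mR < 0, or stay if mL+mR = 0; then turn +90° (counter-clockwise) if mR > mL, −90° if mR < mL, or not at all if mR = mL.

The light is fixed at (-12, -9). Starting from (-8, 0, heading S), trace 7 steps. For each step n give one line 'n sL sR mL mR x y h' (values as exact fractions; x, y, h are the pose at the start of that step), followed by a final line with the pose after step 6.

0 24/17 120/37 2928/629 2484/629 -8 0 S
1 60/13 60/61 4440/793 2610/793 -8 -1 W
2 120/121 120/157 33360/18997 23940/18997 -9 -1 N
3 2/3 5/3 7/3 2 -9 0 E
4 24/17 120/37 2928/629 2484/629 -8 0 S
5 60/13 60/61 4440/793 2610/793 -8 -1 W
6 120/121 120/157 33360/18997 23940/18997 -9 -1 N
final -9 0 E

n=0: pose=(-8,0,S); sL=24/17, sR=120/37; mL=2928/629, mR=2484/629; mL+mR=5412/629 → advance +1; mR−mL=-12/17 → turn -1·90°
n=1: pose=(-8,-1,W); sL=60/13, sR=60/61; mL=4440/793, mR=2610/793; mL+mR=7050/793 → advance +1; mR−mL=-30/13 → turn -1·90°
n=2: pose=(-9,-1,N); sL=120/121, sR=120/157; mL=33360/18997, mR=23940/18997; mL+mR=57300/18997 → advance +1; mR−mL=-60/121 → turn -1·90°
n=3: pose=(-9,0,E); sL=2/3, sR=5/3; mL=7/3, mR=2; mL+mR=13/3 → advance +1; mR−mL=-1/3 → turn -1·90°
n=4: pose=(-8,0,S); sL=24/17, sR=120/37; mL=2928/629, mR=2484/629; mL+mR=5412/629 → advance +1; mR−mL=-12/17 → turn -1·90°
n=5: pose=(-8,-1,W); sL=60/13, sR=60/61; mL=4440/793, mR=2610/793; mL+mR=7050/793 → advance +1; mR−mL=-30/13 → turn -1·90°
n=6: pose=(-9,-1,N); sL=120/121, sR=120/157; mL=33360/18997, mR=23940/18997; mL+mR=57300/18997 → advance +1; mR−mL=-60/121 → turn -1·90°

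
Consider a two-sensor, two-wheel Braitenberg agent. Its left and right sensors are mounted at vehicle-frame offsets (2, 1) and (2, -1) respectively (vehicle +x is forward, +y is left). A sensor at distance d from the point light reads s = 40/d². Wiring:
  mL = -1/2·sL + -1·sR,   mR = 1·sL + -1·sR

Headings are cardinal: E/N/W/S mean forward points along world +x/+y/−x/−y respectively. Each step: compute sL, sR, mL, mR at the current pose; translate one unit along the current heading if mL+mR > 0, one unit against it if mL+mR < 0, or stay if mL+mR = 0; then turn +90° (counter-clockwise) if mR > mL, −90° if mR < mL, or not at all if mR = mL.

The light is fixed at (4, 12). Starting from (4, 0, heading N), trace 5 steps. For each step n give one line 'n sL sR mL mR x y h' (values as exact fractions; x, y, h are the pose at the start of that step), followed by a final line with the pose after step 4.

0 40/101 40/101 -60/101 0 4 0 N
1 1/5 10/37 -137/370 -13/185 4 -1 W
2 40/229 8/45 -2732/10305 -32/10305 5 -1 S
3 4/13 20/89 -438/1157 96/1157 5 0 E
4 40/101 40/101 -60/101 0 4 0 N
final 4 -1 W

n=0: pose=(4,0,N); sL=40/101, sR=40/101; mL=-60/101, mR=0; mL+mR=-60/101 → advance -1; mR−mL=60/101 → turn +1·90°
n=1: pose=(4,-1,W); sL=1/5, sR=10/37; mL=-137/370, mR=-13/185; mL+mR=-163/370 → advance -1; mR−mL=3/10 → turn +1·90°
n=2: pose=(5,-1,S); sL=40/229, sR=8/45; mL=-2732/10305, mR=-32/10305; mL+mR=-2764/10305 → advance -1; mR−mL=60/229 → turn +1·90°
n=3: pose=(5,0,E); sL=4/13, sR=20/89; mL=-438/1157, mR=96/1157; mL+mR=-342/1157 → advance -1; mR−mL=6/13 → turn +1·90°
n=4: pose=(4,0,N); sL=40/101, sR=40/101; mL=-60/101, mR=0; mL+mR=-60/101 → advance -1; mR−mL=60/101 → turn +1·90°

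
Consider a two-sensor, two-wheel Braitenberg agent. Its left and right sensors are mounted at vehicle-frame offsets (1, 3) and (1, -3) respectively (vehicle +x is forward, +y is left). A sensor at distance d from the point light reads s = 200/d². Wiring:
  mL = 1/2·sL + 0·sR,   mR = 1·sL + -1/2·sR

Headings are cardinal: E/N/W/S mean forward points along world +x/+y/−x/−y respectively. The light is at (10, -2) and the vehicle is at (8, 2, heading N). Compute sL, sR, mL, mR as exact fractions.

4 100/13 2 2/13

left sensor world pos  = (5, 3); dL² = 50
right sensor world pos = (11, 3); dR² = 26
sL = 200/50 = 4
sR = 200/26 = 100/13
mL = 1/2·sL + 0·sR = 2
mR = 1·sL + -1/2·sR = 2/13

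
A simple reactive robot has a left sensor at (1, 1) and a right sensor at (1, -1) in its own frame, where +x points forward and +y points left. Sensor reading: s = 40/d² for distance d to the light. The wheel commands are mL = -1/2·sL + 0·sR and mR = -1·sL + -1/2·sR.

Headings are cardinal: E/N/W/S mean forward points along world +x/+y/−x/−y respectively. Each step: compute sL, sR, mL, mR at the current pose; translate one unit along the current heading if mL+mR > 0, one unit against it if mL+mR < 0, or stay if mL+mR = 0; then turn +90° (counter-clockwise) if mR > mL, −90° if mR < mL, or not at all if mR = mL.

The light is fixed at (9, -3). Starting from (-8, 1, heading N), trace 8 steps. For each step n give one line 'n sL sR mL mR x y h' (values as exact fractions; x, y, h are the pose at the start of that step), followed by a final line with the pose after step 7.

0 40/349 40/281 -20/349 -18220/98069 -8 1 N
1 5/34 2/13 -5/68 -99/442 -8 0 E
2 40/293 8/73 -20/293 -4092/21389 -9 0 S
3 4/37 20/193 -2/37 -1142/7141 -9 1 W
4 40/349 40/281 -20/349 -18220/98069 -8 1 N
5 5/34 2/13 -5/68 -99/442 -8 0 E
6 40/293 8/73 -20/293 -4092/21389 -9 0 S
7 4/37 20/193 -2/37 -1142/7141 -9 1 W
final -8 1 N

n=0: pose=(-8,1,N); sL=40/349, sR=40/281; mL=-20/349, mR=-18220/98069; mL+mR=-23840/98069 → advance -1; mR−mL=-12600/98069 → turn -1·90°
n=1: pose=(-8,0,E); sL=5/34, sR=2/13; mL=-5/68, mR=-99/442; mL+mR=-263/884 → advance -1; mR−mL=-133/884 → turn -1·90°
n=2: pose=(-9,0,S); sL=40/293, sR=8/73; mL=-20/293, mR=-4092/21389; mL+mR=-5552/21389 → advance -1; mR−mL=-2632/21389 → turn -1·90°
n=3: pose=(-9,1,W); sL=4/37, sR=20/193; mL=-2/37, mR=-1142/7141; mL+mR=-1528/7141 → advance -1; mR−mL=-756/7141 → turn -1·90°
n=4: pose=(-8,1,N); sL=40/349, sR=40/281; mL=-20/349, mR=-18220/98069; mL+mR=-23840/98069 → advance -1; mR−mL=-12600/98069 → turn -1·90°
n=5: pose=(-8,0,E); sL=5/34, sR=2/13; mL=-5/68, mR=-99/442; mL+mR=-263/884 → advance -1; mR−mL=-133/884 → turn -1·90°
n=6: pose=(-9,0,S); sL=40/293, sR=8/73; mL=-20/293, mR=-4092/21389; mL+mR=-5552/21389 → advance -1; mR−mL=-2632/21389 → turn -1·90°
n=7: pose=(-9,1,W); sL=4/37, sR=20/193; mL=-2/37, mR=-1142/7141; mL+mR=-1528/7141 → advance -1; mR−mL=-756/7141 → turn -1·90°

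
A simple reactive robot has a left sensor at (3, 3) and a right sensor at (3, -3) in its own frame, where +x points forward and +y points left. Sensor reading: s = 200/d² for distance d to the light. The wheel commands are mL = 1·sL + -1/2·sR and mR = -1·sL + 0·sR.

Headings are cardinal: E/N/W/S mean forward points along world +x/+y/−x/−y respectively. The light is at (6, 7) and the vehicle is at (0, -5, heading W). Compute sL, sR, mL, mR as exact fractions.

left sensor world pos  = (-3, -8); dL² = 306
right sensor world pos = (-3, -2); dR² = 162
sL = 200/306 = 100/153
sR = 200/162 = 100/81
mL = 1·sL + -1/2·sR = 50/1377
mR = -1·sL + 0·sR = -100/153

100/153 100/81 50/1377 -100/153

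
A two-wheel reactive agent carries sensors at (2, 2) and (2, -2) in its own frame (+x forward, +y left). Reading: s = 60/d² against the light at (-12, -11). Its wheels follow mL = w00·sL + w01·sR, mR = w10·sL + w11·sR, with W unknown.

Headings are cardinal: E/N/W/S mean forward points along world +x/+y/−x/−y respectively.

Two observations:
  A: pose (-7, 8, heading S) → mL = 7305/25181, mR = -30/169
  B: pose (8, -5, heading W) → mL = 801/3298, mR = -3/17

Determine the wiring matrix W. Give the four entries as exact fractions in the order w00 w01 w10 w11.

obs A: pose=(-7,8,S) → sL=30/169, sR=30/149, mL=7305/25181, mR=-30/169
obs B: pose=(8,-5,W) → sL=3/17, sR=15/97, mL=801/3298, mR=-3/17
sensor matrix S = [[30/169, 30/149], [3/17, 15/97]]; det S = -335520/41523469
solve [mL_A; mL_B] = S·[w00; w01] and [mR_A; mR_B] = S·[w10; w11]:
  w00 = 1/2, w01 = 1, w10 = -1, w11 = 0

1/2 1 -1 0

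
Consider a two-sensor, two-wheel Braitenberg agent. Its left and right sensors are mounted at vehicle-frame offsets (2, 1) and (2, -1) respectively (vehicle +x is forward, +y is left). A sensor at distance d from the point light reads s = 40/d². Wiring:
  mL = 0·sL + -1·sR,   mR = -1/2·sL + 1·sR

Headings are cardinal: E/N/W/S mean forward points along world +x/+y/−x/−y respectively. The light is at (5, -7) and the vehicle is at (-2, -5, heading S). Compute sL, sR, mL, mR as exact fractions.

left sensor world pos  = (-1, -7); dL² = 36
right sensor world pos = (-3, -7); dR² = 64
sL = 40/36 = 10/9
sR = 40/64 = 5/8
mL = 0·sL + -1·sR = -5/8
mR = -1/2·sL + 1·sR = 5/72

10/9 5/8 -5/8 5/72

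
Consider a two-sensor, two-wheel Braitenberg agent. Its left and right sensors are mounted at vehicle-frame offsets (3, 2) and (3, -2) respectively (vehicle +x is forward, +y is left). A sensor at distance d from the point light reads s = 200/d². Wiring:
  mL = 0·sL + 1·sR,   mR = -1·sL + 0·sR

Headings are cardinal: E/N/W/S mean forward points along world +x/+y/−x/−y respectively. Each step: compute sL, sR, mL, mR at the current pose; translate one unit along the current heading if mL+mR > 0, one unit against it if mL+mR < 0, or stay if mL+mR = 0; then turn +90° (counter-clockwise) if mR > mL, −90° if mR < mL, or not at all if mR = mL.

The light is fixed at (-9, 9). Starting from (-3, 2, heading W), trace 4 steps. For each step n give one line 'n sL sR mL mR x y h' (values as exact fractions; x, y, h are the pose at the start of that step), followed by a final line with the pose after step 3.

0 20/9 100/17 100/17 -20/9 -3 2 W
1 8 40/13 40/13 -8 -4 2 N
2 2 50/41 50/41 -2 -4 1 E
3 200/157 8/5 8/5 -200/157 -5 1 S
final -5 0 W

n=0: pose=(-3,2,W); sL=20/9, sR=100/17; mL=100/17, mR=-20/9; mL+mR=560/153 → advance +1; mR−mL=-1240/153 → turn -1·90°
n=1: pose=(-4,2,N); sL=8, sR=40/13; mL=40/13, mR=-8; mL+mR=-64/13 → advance -1; mR−mL=-144/13 → turn -1·90°
n=2: pose=(-4,1,E); sL=2, sR=50/41; mL=50/41, mR=-2; mL+mR=-32/41 → advance -1; mR−mL=-132/41 → turn -1·90°
n=3: pose=(-5,1,S); sL=200/157, sR=8/5; mL=8/5, mR=-200/157; mL+mR=256/785 → advance +1; mR−mL=-2256/785 → turn -1·90°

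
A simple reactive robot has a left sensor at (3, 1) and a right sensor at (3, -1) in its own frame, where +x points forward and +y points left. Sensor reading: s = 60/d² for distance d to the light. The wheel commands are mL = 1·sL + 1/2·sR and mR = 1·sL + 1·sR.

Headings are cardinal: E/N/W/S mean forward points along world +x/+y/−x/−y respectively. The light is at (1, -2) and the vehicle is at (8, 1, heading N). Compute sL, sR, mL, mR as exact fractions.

5/6 3/5 17/15 43/30

left sensor world pos  = (7, 4); dL² = 72
right sensor world pos = (9, 4); dR² = 100
sL = 60/72 = 5/6
sR = 60/100 = 3/5
mL = 1·sL + 1/2·sR = 17/15
mR = 1·sL + 1·sR = 43/30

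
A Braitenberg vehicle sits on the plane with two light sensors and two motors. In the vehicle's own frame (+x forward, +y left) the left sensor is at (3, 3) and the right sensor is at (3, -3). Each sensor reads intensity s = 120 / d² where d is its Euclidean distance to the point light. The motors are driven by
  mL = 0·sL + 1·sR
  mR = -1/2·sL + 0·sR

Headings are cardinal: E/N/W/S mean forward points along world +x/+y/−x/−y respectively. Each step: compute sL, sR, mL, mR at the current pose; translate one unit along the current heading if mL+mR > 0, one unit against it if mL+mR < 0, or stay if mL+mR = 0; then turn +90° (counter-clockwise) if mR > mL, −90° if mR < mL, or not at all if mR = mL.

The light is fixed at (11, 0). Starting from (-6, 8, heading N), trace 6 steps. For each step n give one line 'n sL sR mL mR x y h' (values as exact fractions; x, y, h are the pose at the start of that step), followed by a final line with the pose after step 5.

0 120/521 120/317 120/317 -60/521 -6 8 N
1 6/17 15/29 15/29 -3/17 -6 9 E
2 24/41 120/397 120/397 -12/41 -5 9 S
3 60/193 60/241 60/241 -30/193 -5 8 W
4 120/521 120/317 120/317 -60/521 -6 8 N
5 6/17 15/29 15/29 -3/17 -6 9 E
final -5 9 S

n=0: pose=(-6,8,N); sL=120/521, sR=120/317; mL=120/317, mR=-60/521; mL+mR=43500/165157 → advance +1; mR−mL=-81540/165157 → turn -1·90°
n=1: pose=(-6,9,E); sL=6/17, sR=15/29; mL=15/29, mR=-3/17; mL+mR=168/493 → advance +1; mR−mL=-342/493 → turn -1·90°
n=2: pose=(-5,9,S); sL=24/41, sR=120/397; mL=120/397, mR=-12/41; mL+mR=156/16277 → advance +1; mR−mL=-9684/16277 → turn -1·90°
n=3: pose=(-5,8,W); sL=60/193, sR=60/241; mL=60/241, mR=-30/193; mL+mR=4350/46513 → advance +1; mR−mL=-18810/46513 → turn -1·90°
n=4: pose=(-6,8,N); sL=120/521, sR=120/317; mL=120/317, mR=-60/521; mL+mR=43500/165157 → advance +1; mR−mL=-81540/165157 → turn -1·90°
n=5: pose=(-6,9,E); sL=6/17, sR=15/29; mL=15/29, mR=-3/17; mL+mR=168/493 → advance +1; mR−mL=-342/493 → turn -1·90°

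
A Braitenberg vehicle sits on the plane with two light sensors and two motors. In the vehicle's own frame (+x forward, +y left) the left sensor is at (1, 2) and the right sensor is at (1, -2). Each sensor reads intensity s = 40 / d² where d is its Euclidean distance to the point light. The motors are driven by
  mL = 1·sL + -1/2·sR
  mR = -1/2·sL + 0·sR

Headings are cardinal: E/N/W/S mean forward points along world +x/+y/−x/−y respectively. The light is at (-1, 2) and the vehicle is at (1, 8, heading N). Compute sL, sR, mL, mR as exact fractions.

left sensor world pos  = (-1, 9); dL² = 49
right sensor world pos = (3, 9); dR² = 65
sL = 40/49 = 40/49
sR = 40/65 = 8/13
mL = 1·sL + -1/2·sR = 324/637
mR = -1/2·sL + 0·sR = -20/49

40/49 8/13 324/637 -20/49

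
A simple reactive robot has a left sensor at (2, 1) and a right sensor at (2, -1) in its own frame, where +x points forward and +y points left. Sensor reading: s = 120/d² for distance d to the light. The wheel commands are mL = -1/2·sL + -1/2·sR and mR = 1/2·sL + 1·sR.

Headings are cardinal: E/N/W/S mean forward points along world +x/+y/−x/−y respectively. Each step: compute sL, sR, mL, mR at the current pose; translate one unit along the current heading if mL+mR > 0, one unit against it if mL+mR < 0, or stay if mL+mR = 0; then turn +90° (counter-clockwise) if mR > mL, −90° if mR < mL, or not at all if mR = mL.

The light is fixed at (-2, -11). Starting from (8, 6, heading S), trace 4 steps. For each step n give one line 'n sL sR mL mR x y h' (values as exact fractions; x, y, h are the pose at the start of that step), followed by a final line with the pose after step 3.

0 60/173 20/51 -3260/8823 4990/8823 8 6 S
1 120/433 40/123 -16040/53259 24700/53259 8 5 E
2 15/53 10/39 -1115/4134 1645/4134 9 5 N
3 120/337 8/27 -2968/9099 4316/9099 9 6 W
final 8 6 S

n=0: pose=(8,6,S); sL=60/173, sR=20/51; mL=-3260/8823, mR=4990/8823; mL+mR=10/51 → advance +1; mR−mL=2750/2941 → turn +1·90°
n=1: pose=(8,5,E); sL=120/433, sR=40/123; mL=-16040/53259, mR=24700/53259; mL+mR=20/123 → advance +1; mR−mL=13580/17753 → turn +1·90°
n=2: pose=(9,5,N); sL=15/53, sR=10/39; mL=-1115/4134, mR=1645/4134; mL+mR=5/39 → advance +1; mR−mL=460/689 → turn +1·90°
n=3: pose=(9,6,W); sL=120/337, sR=8/27; mL=-2968/9099, mR=4316/9099; mL+mR=4/27 → advance +1; mR−mL=2428/3033 → turn +1·90°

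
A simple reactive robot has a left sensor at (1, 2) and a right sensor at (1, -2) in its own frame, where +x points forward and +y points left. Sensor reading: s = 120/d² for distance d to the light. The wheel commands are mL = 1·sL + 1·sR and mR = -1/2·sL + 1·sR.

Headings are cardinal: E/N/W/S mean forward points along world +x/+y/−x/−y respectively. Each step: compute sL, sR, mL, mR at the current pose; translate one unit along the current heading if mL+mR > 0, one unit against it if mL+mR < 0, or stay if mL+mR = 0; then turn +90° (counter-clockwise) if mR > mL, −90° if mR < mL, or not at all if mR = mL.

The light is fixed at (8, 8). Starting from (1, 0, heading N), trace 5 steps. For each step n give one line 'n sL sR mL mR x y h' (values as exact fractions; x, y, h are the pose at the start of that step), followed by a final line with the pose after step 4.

0 12/13 60/37 1224/481 558/481 1 0 N
1 120/61 40/39 7120/2379 100/2379 1 1 E
2 3/2 15/16 39/16 3/16 2 1 S
3 120/149 24/17 5616/2533 2556/2533 2 0 W
4 12/13 60/37 1224/481 558/481 1 0 N
final 1 1 E

n=0: pose=(1,0,N); sL=12/13, sR=60/37; mL=1224/481, mR=558/481; mL+mR=1782/481 → advance +1; mR−mL=-18/13 → turn -1·90°
n=1: pose=(1,1,E); sL=120/61, sR=40/39; mL=7120/2379, mR=100/2379; mL+mR=7220/2379 → advance +1; mR−mL=-180/61 → turn -1·90°
n=2: pose=(2,1,S); sL=3/2, sR=15/16; mL=39/16, mR=3/16; mL+mR=21/8 → advance +1; mR−mL=-9/4 → turn -1·90°
n=3: pose=(2,0,W); sL=120/149, sR=24/17; mL=5616/2533, mR=2556/2533; mL+mR=8172/2533 → advance +1; mR−mL=-180/149 → turn -1·90°
n=4: pose=(1,0,N); sL=12/13, sR=60/37; mL=1224/481, mR=558/481; mL+mR=1782/481 → advance +1; mR−mL=-18/13 → turn -1·90°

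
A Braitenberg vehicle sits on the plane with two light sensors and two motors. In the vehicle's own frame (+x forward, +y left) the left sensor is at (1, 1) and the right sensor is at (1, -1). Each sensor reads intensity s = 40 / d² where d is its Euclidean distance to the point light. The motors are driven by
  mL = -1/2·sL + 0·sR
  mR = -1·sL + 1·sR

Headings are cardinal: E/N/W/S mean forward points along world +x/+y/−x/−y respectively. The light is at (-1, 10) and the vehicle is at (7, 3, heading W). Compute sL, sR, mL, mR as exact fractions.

left sensor world pos  = (6, 2); dL² = 113
right sensor world pos = (6, 4); dR² = 85
sL = 40/113 = 40/113
sR = 40/85 = 8/17
mL = -1/2·sL + 0·sR = -20/113
mR = -1·sL + 1·sR = 224/1921

40/113 8/17 -20/113 224/1921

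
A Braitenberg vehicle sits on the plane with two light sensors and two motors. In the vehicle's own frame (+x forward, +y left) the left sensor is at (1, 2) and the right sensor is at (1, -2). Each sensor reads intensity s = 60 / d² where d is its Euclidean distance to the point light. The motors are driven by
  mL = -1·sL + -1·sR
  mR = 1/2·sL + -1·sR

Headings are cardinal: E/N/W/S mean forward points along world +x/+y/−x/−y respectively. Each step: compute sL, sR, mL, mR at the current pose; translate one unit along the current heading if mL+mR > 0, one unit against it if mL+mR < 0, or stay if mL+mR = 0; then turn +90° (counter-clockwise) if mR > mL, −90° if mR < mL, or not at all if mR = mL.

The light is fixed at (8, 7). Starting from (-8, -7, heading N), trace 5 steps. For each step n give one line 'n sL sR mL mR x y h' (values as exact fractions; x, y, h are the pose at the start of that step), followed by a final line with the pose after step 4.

0 60/493 12/73 -10296/35989 -3726/35989 -8 -7 N
1 30/289 30/229 -15540/66181 -5235/66181 -8 -8 W
2 12/85 12/109 -2328/9265 -366/9265 -7 -8 S
3 3/17 15/113 -594/1921 -171/3842 -7 -7 E
4 60/493 12/73 -10296/35989 -3726/35989 -8 -7 N
final -8 -8 W

n=0: pose=(-8,-7,N); sL=60/493, sR=12/73; mL=-10296/35989, mR=-3726/35989; mL+mR=-14022/35989 → advance -1; mR−mL=90/493 → turn +1·90°
n=1: pose=(-8,-8,W); sL=30/289, sR=30/229; mL=-15540/66181, mR=-5235/66181; mL+mR=-20775/66181 → advance -1; mR−mL=45/289 → turn +1·90°
n=2: pose=(-7,-8,S); sL=12/85, sR=12/109; mL=-2328/9265, mR=-366/9265; mL+mR=-2694/9265 → advance -1; mR−mL=18/85 → turn +1·90°
n=3: pose=(-7,-7,E); sL=3/17, sR=15/113; mL=-594/1921, mR=-171/3842; mL+mR=-1359/3842 → advance -1; mR−mL=9/34 → turn +1·90°
n=4: pose=(-8,-7,N); sL=60/493, sR=12/73; mL=-10296/35989, mR=-3726/35989; mL+mR=-14022/35989 → advance -1; mR−mL=90/493 → turn +1·90°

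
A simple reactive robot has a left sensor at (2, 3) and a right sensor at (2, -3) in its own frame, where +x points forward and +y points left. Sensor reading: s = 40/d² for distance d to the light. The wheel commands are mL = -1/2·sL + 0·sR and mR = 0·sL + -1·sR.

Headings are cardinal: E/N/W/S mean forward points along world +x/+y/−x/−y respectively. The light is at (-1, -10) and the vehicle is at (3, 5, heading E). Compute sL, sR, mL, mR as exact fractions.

left sensor world pos  = (5, 8); dL² = 360
right sensor world pos = (5, 2); dR² = 180
sL = 40/360 = 1/9
sR = 40/180 = 2/9
mL = -1/2·sL + 0·sR = -1/18
mR = 0·sL + -1·sR = -2/9

1/9 2/9 -1/18 -2/9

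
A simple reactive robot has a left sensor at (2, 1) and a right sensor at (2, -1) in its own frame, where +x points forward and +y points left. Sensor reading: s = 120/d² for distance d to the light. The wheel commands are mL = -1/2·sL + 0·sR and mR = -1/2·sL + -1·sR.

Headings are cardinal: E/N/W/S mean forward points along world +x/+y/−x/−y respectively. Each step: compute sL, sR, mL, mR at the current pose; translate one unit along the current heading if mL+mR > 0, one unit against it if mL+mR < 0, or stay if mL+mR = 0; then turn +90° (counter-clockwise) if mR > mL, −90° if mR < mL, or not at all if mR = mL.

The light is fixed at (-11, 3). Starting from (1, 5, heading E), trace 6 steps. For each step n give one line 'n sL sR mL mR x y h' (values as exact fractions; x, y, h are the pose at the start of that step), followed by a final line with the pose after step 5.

n=0: pose=(1,5,E); sL=24/41, sR=120/197; mL=-12/41, mR=-7284/8077; mL+mR=-9648/8077 → advance -1; mR−mL=-120/197 → turn -1·90°
n=1: pose=(0,5,S); sL=5/6, sR=6/5; mL=-5/12, mR=-97/60; mL+mR=-61/30 → advance -1; mR−mL=-6/5 → turn -1·90°
n=2: pose=(0,6,W); sL=24/17, sR=120/97; mL=-12/17, mR=-3204/1649; mL+mR=-4368/1649 → advance -1; mR−mL=-120/97 → turn -1·90°
n=3: pose=(1,6,N); sL=60/73, sR=60/97; mL=-30/73, mR=-7290/7081; mL+mR=-10200/7081 → advance -1; mR−mL=-60/97 → turn -1·90°
n=4: pose=(1,5,E); sL=24/41, sR=120/197; mL=-12/41, mR=-7284/8077; mL+mR=-9648/8077 → advance -1; mR−mL=-120/197 → turn -1·90°
n=5: pose=(0,5,S); sL=5/6, sR=6/5; mL=-5/12, mR=-97/60; mL+mR=-61/30 → advance -1; mR−mL=-6/5 → turn -1·90°

0 24/41 120/197 -12/41 -7284/8077 1 5 E
1 5/6 6/5 -5/12 -97/60 0 5 S
2 24/17 120/97 -12/17 -3204/1649 0 6 W
3 60/73 60/97 -30/73 -7290/7081 1 6 N
4 24/41 120/197 -12/41 -7284/8077 1 5 E
5 5/6 6/5 -5/12 -97/60 0 5 S
final 0 6 W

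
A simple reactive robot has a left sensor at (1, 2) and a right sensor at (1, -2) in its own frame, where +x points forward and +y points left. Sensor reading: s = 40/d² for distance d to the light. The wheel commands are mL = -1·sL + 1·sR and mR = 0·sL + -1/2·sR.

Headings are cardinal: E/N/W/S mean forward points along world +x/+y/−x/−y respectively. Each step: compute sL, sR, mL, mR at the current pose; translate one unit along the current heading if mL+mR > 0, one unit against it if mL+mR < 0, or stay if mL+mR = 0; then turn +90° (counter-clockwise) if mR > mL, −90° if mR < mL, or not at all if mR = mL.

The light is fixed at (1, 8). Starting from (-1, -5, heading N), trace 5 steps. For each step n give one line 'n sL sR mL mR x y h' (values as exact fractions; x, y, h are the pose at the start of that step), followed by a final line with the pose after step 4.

0 1/4 5/18 1/36 -5/36 -1 -5 N
1 8/29 40/257 -896/7453 -20/257 -1 -6 E
2 20/97 4/17 48/1649 -2/17 -2 -6 N
3 40/173 40/293 -4800/50689 -20/293 -2 -7 E
4 5/29 1/5 4/145 -1/10 -3 -7 N
final -3 -8 E

n=0: pose=(-1,-5,N); sL=1/4, sR=5/18; mL=1/36, mR=-5/36; mL+mR=-1/9 → advance -1; mR−mL=-1/6 → turn -1·90°
n=1: pose=(-1,-6,E); sL=8/29, sR=40/257; mL=-896/7453, mR=-20/257; mL+mR=-1476/7453 → advance -1; mR−mL=316/7453 → turn +1·90°
n=2: pose=(-2,-6,N); sL=20/97, sR=4/17; mL=48/1649, mR=-2/17; mL+mR=-146/1649 → advance -1; mR−mL=-242/1649 → turn -1·90°
n=3: pose=(-2,-7,E); sL=40/173, sR=40/293; mL=-4800/50689, mR=-20/293; mL+mR=-8260/50689 → advance -1; mR−mL=1340/50689 → turn +1·90°
n=4: pose=(-3,-7,N); sL=5/29, sR=1/5; mL=4/145, mR=-1/10; mL+mR=-21/290 → advance -1; mR−mL=-37/290 → turn -1·90°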